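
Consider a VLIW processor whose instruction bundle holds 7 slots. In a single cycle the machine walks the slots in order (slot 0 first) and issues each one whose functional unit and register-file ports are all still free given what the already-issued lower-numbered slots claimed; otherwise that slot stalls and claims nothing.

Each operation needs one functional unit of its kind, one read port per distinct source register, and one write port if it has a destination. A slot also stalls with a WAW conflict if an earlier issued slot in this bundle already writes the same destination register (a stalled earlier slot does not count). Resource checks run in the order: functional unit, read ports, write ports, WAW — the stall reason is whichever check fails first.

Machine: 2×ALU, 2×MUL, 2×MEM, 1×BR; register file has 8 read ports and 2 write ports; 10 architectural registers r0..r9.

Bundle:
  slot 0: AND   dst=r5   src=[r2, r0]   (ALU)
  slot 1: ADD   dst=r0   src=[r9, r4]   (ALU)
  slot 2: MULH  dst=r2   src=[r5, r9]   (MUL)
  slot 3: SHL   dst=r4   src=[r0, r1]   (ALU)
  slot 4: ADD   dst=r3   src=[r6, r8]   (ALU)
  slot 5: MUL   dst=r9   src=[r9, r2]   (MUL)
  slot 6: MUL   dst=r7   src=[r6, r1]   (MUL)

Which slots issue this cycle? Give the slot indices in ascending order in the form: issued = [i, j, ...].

  0. ALU→r5 ⇒ go  {1A/2Mu/2Ld/1B | 6r 1w}
  1. ALU→r0 ⇒ go  {0A/2Mu/2Ld/1B | 4r 0w}
  2. MUL→r2 ⇒ no(WR_PORT)  {0A/2Mu/2Ld/1B | 4r 0w}
  3. ALU→r4 ⇒ no(FU)  {0A/2Mu/2Ld/1B | 4r 0w}
  4. ALU→r3 ⇒ no(FU)  {0A/2Mu/2Ld/1B | 4r 0w}
  5. MUL→r9 ⇒ no(WR_PORT)  {0A/2Mu/2Ld/1B | 4r 0w}
  6. MUL→r7 ⇒ no(WR_PORT)  {0A/2Mu/2Ld/1B | 4r 0w}

issued = [0, 1]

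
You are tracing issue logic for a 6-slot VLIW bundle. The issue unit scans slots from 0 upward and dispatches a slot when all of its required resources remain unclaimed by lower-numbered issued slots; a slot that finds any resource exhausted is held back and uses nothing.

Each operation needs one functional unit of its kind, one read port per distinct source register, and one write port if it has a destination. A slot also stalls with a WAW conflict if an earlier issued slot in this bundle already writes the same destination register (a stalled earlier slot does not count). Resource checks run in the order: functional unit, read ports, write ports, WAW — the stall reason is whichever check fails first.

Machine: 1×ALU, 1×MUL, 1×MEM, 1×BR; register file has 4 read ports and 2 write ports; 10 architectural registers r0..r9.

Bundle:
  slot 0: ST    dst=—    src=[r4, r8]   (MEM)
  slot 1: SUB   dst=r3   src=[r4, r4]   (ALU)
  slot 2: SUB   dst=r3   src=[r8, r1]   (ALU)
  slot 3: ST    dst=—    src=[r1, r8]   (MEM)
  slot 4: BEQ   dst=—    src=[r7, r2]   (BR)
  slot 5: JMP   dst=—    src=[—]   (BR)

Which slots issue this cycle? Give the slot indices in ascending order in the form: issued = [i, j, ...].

issued = [0, 1, 5]

#0 MEM src=r4,r8 dispatched  <A:1 Mu:1 Ld:0 B:1 rd:2 wr:2>
#1 ALU src=r4,r4 dispatched  <A:0 Mu:1 Ld:0 B:1 rd:1 wr:1>
#2 ALU src=r8,r1 held:FU  <A:0 Mu:1 Ld:0 B:1 rd:1 wr:1>
#3 MEM src=r1,r8 held:FU  <A:0 Mu:1 Ld:0 B:1 rd:1 wr:1>
#4 BR src=r7,r2 held:RD_PORT  <A:0 Mu:1 Ld:0 B:1 rd:1 wr:1>
#5 BR src=- dispatched  <A:0 Mu:1 Ld:0 B:0 rd:1 wr:1>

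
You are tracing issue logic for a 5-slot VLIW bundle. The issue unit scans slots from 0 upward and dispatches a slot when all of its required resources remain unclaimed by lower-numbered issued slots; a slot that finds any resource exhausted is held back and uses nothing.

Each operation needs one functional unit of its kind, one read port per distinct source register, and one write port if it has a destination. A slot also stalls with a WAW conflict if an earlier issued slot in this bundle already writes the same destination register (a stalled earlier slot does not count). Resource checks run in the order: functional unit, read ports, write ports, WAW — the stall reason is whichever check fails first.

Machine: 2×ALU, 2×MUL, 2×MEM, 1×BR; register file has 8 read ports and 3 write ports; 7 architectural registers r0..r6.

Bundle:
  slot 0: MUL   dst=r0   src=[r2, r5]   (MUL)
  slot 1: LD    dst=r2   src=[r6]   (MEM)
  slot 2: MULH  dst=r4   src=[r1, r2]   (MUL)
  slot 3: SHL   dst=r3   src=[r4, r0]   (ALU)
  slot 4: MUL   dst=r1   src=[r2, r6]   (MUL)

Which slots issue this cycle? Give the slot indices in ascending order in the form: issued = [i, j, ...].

issued = [0, 1, 2]

  0. MUL→r0 ⇒ go  {2A/1Mu/2Ld/1B | 6r 2w}
  1. MEM→r2 ⇒ go  {2A/1Mu/1Ld/1B | 5r 1w}
  2. MUL→r4 ⇒ go  {2A/0Mu/1Ld/1B | 3r 0w}
  3. ALU→r3 ⇒ no(WR_PORT)  {2A/0Mu/1Ld/1B | 3r 0w}
  4. MUL→r1 ⇒ no(FU)  {2A/0Mu/1Ld/1B | 3r 0w}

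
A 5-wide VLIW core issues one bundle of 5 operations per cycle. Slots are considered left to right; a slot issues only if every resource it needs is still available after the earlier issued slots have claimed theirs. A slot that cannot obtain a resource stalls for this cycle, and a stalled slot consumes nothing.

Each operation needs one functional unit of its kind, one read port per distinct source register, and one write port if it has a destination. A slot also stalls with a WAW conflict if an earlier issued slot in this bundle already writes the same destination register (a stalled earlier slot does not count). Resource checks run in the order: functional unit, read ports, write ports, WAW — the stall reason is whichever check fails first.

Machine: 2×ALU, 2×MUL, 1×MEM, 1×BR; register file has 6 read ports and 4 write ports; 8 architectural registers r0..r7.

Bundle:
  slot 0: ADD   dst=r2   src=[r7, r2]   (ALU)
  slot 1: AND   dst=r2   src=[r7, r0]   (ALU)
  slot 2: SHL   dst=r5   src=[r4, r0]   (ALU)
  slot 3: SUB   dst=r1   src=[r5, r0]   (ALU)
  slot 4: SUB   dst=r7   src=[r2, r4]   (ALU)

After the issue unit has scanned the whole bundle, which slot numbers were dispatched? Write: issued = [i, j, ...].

issued = [0, 2]

slot 0 (ALU): ISSUE — free A1,Mu2,Ld1,B1 rp4 wp3
slot 1 (ALU): stall WAW — free A1,Mu2,Ld1,B1 rp4 wp3
slot 2 (ALU): ISSUE — free A0,Mu2,Ld1,B1 rp2 wp2
slot 3 (ALU): stall FU — free A0,Mu2,Ld1,B1 rp2 wp2
slot 4 (ALU): stall FU — free A0,Mu2,Ld1,B1 rp2 wp2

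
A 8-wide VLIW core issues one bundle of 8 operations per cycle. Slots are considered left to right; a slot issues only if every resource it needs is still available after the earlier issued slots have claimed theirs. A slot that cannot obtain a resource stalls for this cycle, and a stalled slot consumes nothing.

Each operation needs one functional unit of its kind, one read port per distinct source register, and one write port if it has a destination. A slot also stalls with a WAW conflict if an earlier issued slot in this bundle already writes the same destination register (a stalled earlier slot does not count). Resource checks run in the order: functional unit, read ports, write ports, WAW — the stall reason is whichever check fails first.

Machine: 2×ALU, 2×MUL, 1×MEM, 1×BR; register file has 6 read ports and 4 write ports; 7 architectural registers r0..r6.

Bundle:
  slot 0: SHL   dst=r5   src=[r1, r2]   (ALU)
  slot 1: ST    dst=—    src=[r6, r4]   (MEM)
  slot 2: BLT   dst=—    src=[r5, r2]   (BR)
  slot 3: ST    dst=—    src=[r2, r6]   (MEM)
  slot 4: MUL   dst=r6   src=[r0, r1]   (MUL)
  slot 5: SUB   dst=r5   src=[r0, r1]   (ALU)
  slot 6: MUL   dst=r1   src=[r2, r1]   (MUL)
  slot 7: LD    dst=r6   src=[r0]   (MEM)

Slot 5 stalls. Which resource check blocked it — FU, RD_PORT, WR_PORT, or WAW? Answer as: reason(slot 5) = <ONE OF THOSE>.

slot 0 (ALU): ISSUE — free A1,Mu2,Ld1,B1 rp4 wp3
slot 1 (MEM): ISSUE — free A1,Mu2,Ld0,B1 rp2 wp3
slot 2 (BR): ISSUE — free A1,Mu2,Ld0,B0 rp0 wp3
slot 3 (MEM): stall FU — free A1,Mu2,Ld0,B0 rp0 wp3
slot 4 (MUL): stall RD_PORT — free A1,Mu2,Ld0,B0 rp0 wp3
slot 5 (ALU): stall RD_PORT — free A1,Mu2,Ld0,B0 rp0 wp3
slot 6 (MUL): stall RD_PORT — free A1,Mu2,Ld0,B0 rp0 wp3
slot 7 (MEM): stall FU — free A1,Mu2,Ld0,B0 rp0 wp3

reason(slot 5) = RD_PORT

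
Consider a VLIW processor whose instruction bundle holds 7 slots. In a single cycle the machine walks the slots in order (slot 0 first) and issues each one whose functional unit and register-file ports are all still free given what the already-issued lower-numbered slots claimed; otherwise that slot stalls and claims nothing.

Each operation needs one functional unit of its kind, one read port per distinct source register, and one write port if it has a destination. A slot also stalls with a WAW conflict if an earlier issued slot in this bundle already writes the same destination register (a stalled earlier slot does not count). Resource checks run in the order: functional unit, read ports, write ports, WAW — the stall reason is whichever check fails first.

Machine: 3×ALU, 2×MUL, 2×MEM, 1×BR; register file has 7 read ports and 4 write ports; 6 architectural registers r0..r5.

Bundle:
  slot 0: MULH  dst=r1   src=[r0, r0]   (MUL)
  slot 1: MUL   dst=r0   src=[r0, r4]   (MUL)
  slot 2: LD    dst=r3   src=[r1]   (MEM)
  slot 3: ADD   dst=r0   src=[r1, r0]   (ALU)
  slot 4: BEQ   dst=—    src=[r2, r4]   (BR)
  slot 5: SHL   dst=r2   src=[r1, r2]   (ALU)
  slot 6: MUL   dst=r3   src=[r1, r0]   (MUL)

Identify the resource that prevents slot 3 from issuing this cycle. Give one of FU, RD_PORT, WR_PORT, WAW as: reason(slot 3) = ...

  0. MUL→r1 ⇒ go  {3A/1Mu/2Ld/1B | 6r 3w}
  1. MUL→r0 ⇒ go  {3A/0Mu/2Ld/1B | 4r 2w}
  2. MEM→r3 ⇒ go  {3A/0Mu/1Ld/1B | 3r 1w}
  3. ALU→r0 ⇒ no(WAW)  {3A/0Mu/1Ld/1B | 3r 1w}
  4. BR ⇒ go  {3A/0Mu/1Ld/0B | 1r 1w}
  5. ALU→r2 ⇒ no(RD_PORT)  {3A/0Mu/1Ld/0B | 1r 1w}
  6. MUL→r3 ⇒ no(FU)  {3A/0Mu/1Ld/0B | 1r 1w}

reason(slot 3) = WAW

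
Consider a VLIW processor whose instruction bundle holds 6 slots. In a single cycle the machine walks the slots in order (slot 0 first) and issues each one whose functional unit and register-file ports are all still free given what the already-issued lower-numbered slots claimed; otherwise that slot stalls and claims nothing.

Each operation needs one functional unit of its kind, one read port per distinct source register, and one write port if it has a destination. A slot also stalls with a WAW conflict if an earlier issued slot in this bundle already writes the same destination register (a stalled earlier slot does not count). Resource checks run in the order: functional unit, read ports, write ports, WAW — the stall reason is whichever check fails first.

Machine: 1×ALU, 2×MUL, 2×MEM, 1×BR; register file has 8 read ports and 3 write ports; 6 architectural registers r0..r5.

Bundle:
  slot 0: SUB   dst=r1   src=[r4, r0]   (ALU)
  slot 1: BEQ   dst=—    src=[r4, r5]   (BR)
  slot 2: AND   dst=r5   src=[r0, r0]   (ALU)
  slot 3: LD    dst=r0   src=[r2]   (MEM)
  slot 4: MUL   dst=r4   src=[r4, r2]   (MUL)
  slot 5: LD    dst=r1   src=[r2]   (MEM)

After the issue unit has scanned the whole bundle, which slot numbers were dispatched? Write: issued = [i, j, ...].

[0] ALU needs rd=2 wr=1: ok; after: ALU=0 MUL=2 MEM=2 BR=1, R=6, W=2
[1] BR needs rd=2 wr=0: ok; after: ALU=0 MUL=2 MEM=2 BR=0, R=4, W=2
[2] ALU needs rd=1 wr=1: FU; after: ALU=0 MUL=2 MEM=2 BR=0, R=4, W=2
[3] MEM needs rd=1 wr=1: ok; after: ALU=0 MUL=2 MEM=1 BR=0, R=3, W=1
[4] MUL needs rd=2 wr=1: ok; after: ALU=0 MUL=1 MEM=1 BR=0, R=1, W=0
[5] MEM needs rd=1 wr=1: WR_PORT; after: ALU=0 MUL=1 MEM=1 BR=0, R=1, W=0

issued = [0, 1, 3, 4]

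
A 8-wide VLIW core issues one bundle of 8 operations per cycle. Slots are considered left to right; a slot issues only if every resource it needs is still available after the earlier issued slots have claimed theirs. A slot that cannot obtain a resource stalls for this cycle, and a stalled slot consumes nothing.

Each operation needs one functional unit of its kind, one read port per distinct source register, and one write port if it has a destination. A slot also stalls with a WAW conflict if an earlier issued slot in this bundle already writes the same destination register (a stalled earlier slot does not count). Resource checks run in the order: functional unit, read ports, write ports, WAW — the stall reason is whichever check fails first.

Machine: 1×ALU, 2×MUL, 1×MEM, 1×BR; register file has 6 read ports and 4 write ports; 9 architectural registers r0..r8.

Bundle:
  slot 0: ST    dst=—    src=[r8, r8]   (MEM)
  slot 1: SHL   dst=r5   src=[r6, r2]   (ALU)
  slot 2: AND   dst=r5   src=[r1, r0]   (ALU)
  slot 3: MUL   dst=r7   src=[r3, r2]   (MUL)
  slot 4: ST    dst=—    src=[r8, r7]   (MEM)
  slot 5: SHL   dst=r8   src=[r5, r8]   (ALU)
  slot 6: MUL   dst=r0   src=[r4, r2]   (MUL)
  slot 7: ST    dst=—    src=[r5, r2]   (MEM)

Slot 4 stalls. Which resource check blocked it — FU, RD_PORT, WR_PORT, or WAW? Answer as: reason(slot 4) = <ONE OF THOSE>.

reason(slot 4) = FU

slot 0 (MEM): ISSUE — free A1,Mu2,Ld0,B1 rp5 wp4
slot 1 (ALU): ISSUE — free A0,Mu2,Ld0,B1 rp3 wp3
slot 2 (ALU): stall FU — free A0,Mu2,Ld0,B1 rp3 wp3
slot 3 (MUL): ISSUE — free A0,Mu1,Ld0,B1 rp1 wp2
slot 4 (MEM): stall FU — free A0,Mu1,Ld0,B1 rp1 wp2
slot 5 (ALU): stall FU — free A0,Mu1,Ld0,B1 rp1 wp2
slot 6 (MUL): stall RD_PORT — free A0,Mu1,Ld0,B1 rp1 wp2
slot 7 (MEM): stall FU — free A0,Mu1,Ld0,B1 rp1 wp2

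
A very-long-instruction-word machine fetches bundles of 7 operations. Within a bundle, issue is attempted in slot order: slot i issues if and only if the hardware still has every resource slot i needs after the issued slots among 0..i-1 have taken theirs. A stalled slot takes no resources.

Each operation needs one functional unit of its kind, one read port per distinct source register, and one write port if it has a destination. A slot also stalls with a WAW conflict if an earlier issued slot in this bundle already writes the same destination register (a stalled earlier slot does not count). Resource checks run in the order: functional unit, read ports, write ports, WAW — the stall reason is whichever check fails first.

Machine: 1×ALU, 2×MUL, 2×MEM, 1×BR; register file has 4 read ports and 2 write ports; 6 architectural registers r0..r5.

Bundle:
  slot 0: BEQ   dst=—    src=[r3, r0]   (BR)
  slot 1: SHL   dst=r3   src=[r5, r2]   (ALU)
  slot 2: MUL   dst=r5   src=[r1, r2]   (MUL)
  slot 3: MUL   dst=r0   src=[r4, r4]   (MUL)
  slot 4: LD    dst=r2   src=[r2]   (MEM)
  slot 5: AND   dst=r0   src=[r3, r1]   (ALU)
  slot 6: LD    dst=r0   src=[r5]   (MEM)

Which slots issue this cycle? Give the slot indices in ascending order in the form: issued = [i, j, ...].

(0) want 1×BR +2rd +0wr — yes → AL1|MU2|ME2|BR0|rd2|wr2
(1) want 1×ALU +2rd +1wr — yes → AL0|MU2|ME2|BR0|rd0|wr1
(2) want 1×MUL +2rd +1wr — RD_PORT → AL0|MU2|ME2|BR0|rd0|wr1
(3) want 1×MUL +1rd +1wr — RD_PORT → AL0|MU2|ME2|BR0|rd0|wr1
(4) want 1×MEM +1rd +1wr — RD_PORT → AL0|MU2|ME2|BR0|rd0|wr1
(5) want 1×ALU +2rd +1wr — FU → AL0|MU2|ME2|BR0|rd0|wr1
(6) want 1×MEM +1rd +1wr — RD_PORT → AL0|MU2|ME2|BR0|rd0|wr1

issued = [0, 1]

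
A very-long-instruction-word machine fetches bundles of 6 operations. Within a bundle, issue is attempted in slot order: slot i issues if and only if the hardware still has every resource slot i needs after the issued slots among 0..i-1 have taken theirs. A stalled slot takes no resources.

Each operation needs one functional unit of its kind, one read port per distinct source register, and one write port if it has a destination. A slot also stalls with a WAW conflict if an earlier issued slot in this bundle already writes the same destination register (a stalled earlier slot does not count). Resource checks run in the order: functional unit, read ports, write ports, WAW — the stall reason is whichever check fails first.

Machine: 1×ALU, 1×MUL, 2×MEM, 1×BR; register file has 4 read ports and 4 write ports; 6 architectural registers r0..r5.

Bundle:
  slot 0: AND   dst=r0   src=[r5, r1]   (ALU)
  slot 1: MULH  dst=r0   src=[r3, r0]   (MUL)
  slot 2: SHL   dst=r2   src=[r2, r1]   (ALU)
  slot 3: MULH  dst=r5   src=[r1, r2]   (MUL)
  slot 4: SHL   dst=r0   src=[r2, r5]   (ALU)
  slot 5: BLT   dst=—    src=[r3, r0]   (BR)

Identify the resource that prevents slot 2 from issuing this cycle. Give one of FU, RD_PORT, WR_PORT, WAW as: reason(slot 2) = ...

[0] ALU needs rd=2 wr=1: ok; after: ALU=0 MUL=1 MEM=2 BR=1, R=2, W=3
[1] MUL needs rd=2 wr=1: WAW; after: ALU=0 MUL=1 MEM=2 BR=1, R=2, W=3
[2] ALU needs rd=2 wr=1: FU; after: ALU=0 MUL=1 MEM=2 BR=1, R=2, W=3
[3] MUL needs rd=2 wr=1: ok; after: ALU=0 MUL=0 MEM=2 BR=1, R=0, W=2
[4] ALU needs rd=2 wr=1: FU; after: ALU=0 MUL=0 MEM=2 BR=1, R=0, W=2
[5] BR needs rd=2 wr=0: RD_PORT; after: ALU=0 MUL=0 MEM=2 BR=1, R=0, W=2

reason(slot 2) = FU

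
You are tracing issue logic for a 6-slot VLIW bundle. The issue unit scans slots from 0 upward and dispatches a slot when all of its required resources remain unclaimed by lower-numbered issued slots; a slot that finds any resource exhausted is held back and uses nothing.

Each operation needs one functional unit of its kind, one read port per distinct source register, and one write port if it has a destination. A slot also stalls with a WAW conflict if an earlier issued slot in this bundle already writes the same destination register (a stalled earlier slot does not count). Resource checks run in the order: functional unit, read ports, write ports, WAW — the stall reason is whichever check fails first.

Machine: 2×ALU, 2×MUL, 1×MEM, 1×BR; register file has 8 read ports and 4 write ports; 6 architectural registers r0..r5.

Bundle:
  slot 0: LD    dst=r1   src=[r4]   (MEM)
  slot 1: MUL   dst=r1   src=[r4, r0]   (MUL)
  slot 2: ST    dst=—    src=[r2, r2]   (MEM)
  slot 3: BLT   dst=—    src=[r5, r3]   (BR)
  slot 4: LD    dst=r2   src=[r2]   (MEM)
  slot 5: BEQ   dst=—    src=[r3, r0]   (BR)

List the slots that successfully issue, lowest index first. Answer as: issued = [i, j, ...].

(0) want 1×MEM +1rd +1wr — yes → AL2|MU2|ME0|BR1|rd7|wr3
(1) want 1×MUL +2rd +1wr — WAW → AL2|MU2|ME0|BR1|rd7|wr3
(2) want 1×MEM +1rd +0wr — FU → AL2|MU2|ME0|BR1|rd7|wr3
(3) want 1×BR +2rd +0wr — yes → AL2|MU2|ME0|BR0|rd5|wr3
(4) want 1×MEM +1rd +1wr — FU → AL2|MU2|ME0|BR0|rd5|wr3
(5) want 1×BR +2rd +0wr — FU → AL2|MU2|ME0|BR0|rd5|wr3

issued = [0, 3]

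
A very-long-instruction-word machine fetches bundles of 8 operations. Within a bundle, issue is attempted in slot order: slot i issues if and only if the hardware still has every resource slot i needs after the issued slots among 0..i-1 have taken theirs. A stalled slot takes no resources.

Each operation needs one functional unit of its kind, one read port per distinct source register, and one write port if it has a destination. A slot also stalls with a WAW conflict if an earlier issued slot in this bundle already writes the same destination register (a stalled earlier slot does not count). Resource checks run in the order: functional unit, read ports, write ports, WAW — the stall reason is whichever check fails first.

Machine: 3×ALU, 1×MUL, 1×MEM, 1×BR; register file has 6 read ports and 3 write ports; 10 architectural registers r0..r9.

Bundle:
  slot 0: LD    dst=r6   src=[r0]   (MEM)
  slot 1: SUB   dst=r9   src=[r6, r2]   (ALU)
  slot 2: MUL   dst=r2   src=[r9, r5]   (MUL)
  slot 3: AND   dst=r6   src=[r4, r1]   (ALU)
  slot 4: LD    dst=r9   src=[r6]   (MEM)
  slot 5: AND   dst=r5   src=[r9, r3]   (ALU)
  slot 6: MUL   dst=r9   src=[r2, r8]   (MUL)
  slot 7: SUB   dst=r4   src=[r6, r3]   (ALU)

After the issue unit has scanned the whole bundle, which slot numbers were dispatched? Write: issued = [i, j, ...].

issued = [0, 1, 2]

  0. MEM→r6 ⇒ go  {3A/1Mu/0Ld/1B | 5r 2w}
  1. ALU→r9 ⇒ go  {2A/1Mu/0Ld/1B | 3r 1w}
  2. MUL→r2 ⇒ go  {2A/0Mu/0Ld/1B | 1r 0w}
  3. ALU→r6 ⇒ no(RD_PORT)  {2A/0Mu/0Ld/1B | 1r 0w}
  4. MEM→r9 ⇒ no(FU)  {2A/0Mu/0Ld/1B | 1r 0w}
  5. ALU→r5 ⇒ no(RD_PORT)  {2A/0Mu/0Ld/1B | 1r 0w}
  6. MUL→r9 ⇒ no(FU)  {2A/0Mu/0Ld/1B | 1r 0w}
  7. ALU→r4 ⇒ no(RD_PORT)  {2A/0Mu/0Ld/1B | 1r 0w}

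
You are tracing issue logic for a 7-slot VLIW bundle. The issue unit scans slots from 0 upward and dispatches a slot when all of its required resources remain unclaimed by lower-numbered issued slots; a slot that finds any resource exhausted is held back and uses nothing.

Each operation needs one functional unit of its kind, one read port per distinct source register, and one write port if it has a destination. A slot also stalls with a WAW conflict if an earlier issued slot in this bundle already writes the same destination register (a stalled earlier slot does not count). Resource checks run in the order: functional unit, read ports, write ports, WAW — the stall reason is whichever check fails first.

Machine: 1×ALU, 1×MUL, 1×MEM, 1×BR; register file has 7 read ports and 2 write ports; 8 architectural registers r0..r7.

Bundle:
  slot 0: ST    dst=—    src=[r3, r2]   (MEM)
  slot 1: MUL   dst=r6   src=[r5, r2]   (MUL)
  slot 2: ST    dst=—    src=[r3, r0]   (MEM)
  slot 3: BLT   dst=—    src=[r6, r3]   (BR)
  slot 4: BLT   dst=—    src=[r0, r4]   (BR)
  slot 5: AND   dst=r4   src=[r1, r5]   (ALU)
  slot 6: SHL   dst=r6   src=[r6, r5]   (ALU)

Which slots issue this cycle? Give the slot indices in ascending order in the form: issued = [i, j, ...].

  0. MEM ⇒ go  {1A/1Mu/0Ld/1B | 5r 2w}
  1. MUL→r6 ⇒ go  {1A/0Mu/0Ld/1B | 3r 1w}
  2. MEM ⇒ no(FU)  {1A/0Mu/0Ld/1B | 3r 1w}
  3. BR ⇒ go  {1A/0Mu/0Ld/0B | 1r 1w}
  4. BR ⇒ no(FU)  {1A/0Mu/0Ld/0B | 1r 1w}
  5. ALU→r4 ⇒ no(RD_PORT)  {1A/0Mu/0Ld/0B | 1r 1w}
  6. ALU→r6 ⇒ no(RD_PORT)  {1A/0Mu/0Ld/0B | 1r 1w}

issued = [0, 1, 3]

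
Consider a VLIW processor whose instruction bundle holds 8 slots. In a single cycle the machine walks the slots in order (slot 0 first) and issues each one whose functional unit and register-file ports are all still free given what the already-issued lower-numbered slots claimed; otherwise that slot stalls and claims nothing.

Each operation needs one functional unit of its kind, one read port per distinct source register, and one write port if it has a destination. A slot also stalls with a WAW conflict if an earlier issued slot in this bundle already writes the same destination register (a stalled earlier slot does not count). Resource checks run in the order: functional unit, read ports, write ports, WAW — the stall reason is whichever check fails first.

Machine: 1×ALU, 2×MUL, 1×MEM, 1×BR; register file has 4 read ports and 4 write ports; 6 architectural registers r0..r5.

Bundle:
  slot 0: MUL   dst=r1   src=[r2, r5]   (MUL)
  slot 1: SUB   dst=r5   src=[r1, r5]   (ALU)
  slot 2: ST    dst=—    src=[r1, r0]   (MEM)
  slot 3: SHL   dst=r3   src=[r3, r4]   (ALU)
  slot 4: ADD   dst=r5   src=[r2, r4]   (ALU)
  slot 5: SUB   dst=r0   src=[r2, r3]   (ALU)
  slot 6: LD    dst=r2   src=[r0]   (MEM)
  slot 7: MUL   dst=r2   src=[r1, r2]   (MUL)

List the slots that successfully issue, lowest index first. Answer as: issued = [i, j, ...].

[0] MUL needs rd=2 wr=1: ok; after: ALU=1 MUL=1 MEM=1 BR=1, R=2, W=3
[1] ALU needs rd=2 wr=1: ok; after: ALU=0 MUL=1 MEM=1 BR=1, R=0, W=2
[2] MEM needs rd=2 wr=0: RD_PORT; after: ALU=0 MUL=1 MEM=1 BR=1, R=0, W=2
[3] ALU needs rd=2 wr=1: FU; after: ALU=0 MUL=1 MEM=1 BR=1, R=0, W=2
[4] ALU needs rd=2 wr=1: FU; after: ALU=0 MUL=1 MEM=1 BR=1, R=0, W=2
[5] ALU needs rd=2 wr=1: FU; after: ALU=0 MUL=1 MEM=1 BR=1, R=0, W=2
[6] MEM needs rd=1 wr=1: RD_PORT; after: ALU=0 MUL=1 MEM=1 BR=1, R=0, W=2
[7] MUL needs rd=2 wr=1: RD_PORT; after: ALU=0 MUL=1 MEM=1 BR=1, R=0, W=2

issued = [0, 1]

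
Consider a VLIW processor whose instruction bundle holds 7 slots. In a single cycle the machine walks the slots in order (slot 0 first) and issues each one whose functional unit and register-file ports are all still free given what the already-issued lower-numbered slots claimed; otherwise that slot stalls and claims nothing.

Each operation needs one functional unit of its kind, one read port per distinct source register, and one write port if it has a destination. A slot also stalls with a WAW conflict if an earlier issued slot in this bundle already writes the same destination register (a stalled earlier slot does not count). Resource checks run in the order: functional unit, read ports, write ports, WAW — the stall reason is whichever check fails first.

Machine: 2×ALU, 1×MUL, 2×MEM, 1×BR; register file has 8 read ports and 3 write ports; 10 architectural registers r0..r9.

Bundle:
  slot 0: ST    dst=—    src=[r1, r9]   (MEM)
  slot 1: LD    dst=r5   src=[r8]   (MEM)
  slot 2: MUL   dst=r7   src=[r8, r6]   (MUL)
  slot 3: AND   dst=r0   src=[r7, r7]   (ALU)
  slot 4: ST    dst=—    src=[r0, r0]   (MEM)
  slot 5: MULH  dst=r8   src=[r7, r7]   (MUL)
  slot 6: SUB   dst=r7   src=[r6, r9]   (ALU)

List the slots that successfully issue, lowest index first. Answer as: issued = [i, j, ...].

slot 0 (MEM): ISSUE — free A2,Mu1,Ld1,B1 rp6 wp3
slot 1 (MEM): ISSUE — free A2,Mu1,Ld0,B1 rp5 wp2
slot 2 (MUL): ISSUE — free A2,Mu0,Ld0,B1 rp3 wp1
slot 3 (ALU): ISSUE — free A1,Mu0,Ld0,B1 rp2 wp0
slot 4 (MEM): stall FU — free A1,Mu0,Ld0,B1 rp2 wp0
slot 5 (MUL): stall FU — free A1,Mu0,Ld0,B1 rp2 wp0
slot 6 (ALU): stall WR_PORT — free A1,Mu0,Ld0,B1 rp2 wp0

issued = [0, 1, 2, 3]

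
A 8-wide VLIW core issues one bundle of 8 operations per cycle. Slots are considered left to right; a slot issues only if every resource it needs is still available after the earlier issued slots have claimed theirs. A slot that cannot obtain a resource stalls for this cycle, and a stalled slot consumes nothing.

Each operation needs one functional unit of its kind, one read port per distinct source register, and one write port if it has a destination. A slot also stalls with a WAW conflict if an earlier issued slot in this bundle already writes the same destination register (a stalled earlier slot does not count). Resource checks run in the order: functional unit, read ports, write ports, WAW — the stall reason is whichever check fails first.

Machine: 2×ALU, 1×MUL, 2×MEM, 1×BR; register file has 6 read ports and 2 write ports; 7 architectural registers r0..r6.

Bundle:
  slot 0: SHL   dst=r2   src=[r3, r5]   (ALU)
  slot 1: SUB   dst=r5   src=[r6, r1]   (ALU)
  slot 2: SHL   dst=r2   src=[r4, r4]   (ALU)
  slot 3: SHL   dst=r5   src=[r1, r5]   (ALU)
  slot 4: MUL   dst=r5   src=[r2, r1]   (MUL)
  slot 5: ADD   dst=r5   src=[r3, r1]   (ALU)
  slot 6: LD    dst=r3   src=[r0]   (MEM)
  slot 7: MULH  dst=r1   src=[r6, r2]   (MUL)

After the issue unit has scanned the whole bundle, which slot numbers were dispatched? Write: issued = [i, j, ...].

issued = [0, 1]

slot 0 (ALU): ISSUE — free A1,Mu1,Ld2,B1 rp4 wp1
slot 1 (ALU): ISSUE — free A0,Mu1,Ld2,B1 rp2 wp0
slot 2 (ALU): stall FU — free A0,Mu1,Ld2,B1 rp2 wp0
slot 3 (ALU): stall FU — free A0,Mu1,Ld2,B1 rp2 wp0
slot 4 (MUL): stall WR_PORT — free A0,Mu1,Ld2,B1 rp2 wp0
slot 5 (ALU): stall FU — free A0,Mu1,Ld2,B1 rp2 wp0
slot 6 (MEM): stall WR_PORT — free A0,Mu1,Ld2,B1 rp2 wp0
slot 7 (MUL): stall WR_PORT — free A0,Mu1,Ld2,B1 rp2 wp0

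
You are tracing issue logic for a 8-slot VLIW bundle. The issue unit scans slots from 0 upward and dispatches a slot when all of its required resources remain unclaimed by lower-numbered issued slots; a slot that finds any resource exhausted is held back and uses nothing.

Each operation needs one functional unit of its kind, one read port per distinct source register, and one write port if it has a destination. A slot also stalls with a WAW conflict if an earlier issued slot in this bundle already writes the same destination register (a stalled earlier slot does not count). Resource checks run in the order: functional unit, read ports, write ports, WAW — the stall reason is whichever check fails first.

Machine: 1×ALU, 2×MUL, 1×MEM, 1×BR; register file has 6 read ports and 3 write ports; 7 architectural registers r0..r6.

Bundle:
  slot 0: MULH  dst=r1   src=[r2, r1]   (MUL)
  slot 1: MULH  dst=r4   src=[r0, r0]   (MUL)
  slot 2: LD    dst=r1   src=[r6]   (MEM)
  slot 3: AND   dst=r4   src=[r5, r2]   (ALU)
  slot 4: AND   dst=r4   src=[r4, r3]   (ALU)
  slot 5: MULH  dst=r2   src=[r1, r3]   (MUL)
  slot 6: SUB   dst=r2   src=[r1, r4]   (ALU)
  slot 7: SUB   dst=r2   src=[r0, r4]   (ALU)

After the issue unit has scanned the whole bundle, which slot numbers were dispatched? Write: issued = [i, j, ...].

issued = [0, 1, 6]

#0 MUL src=r2,r1 dispatched  <A:1 Mu:1 Ld:1 B:1 rd:4 wr:2>
#1 MUL src=r0,r0 dispatched  <A:1 Mu:0 Ld:1 B:1 rd:3 wr:1>
#2 MEM src=r6 held:WAW  <A:1 Mu:0 Ld:1 B:1 rd:3 wr:1>
#3 ALU src=r5,r2 held:WAW  <A:1 Mu:0 Ld:1 B:1 rd:3 wr:1>
#4 ALU src=r4,r3 held:WAW  <A:1 Mu:0 Ld:1 B:1 rd:3 wr:1>
#5 MUL src=r1,r3 held:FU  <A:1 Mu:0 Ld:1 B:1 rd:3 wr:1>
#6 ALU src=r1,r4 dispatched  <A:0 Mu:0 Ld:1 B:1 rd:1 wr:0>
#7 ALU src=r0,r4 held:FU  <A:0 Mu:0 Ld:1 B:1 rd:1 wr:0>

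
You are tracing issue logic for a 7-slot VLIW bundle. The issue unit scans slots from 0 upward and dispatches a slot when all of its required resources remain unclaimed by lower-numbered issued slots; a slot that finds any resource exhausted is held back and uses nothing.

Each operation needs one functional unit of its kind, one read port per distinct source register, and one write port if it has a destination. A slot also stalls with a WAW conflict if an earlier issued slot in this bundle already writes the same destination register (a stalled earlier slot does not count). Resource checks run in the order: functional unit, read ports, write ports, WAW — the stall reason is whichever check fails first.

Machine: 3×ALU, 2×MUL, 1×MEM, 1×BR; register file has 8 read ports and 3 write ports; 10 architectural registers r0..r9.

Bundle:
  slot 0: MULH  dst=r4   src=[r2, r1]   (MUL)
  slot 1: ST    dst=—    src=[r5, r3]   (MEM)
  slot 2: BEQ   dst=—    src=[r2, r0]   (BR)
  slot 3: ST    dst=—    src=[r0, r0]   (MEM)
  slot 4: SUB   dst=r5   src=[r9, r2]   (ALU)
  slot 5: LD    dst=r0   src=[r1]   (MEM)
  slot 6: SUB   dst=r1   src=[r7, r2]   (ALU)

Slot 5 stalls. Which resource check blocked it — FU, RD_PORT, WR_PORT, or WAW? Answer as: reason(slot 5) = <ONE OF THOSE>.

#0 MUL src=r2,r1 dispatched  <A:3 Mu:1 Ld:1 B:1 rd:6 wr:2>
#1 MEM src=r5,r3 dispatched  <A:3 Mu:1 Ld:0 B:1 rd:4 wr:2>
#2 BR src=r2,r0 dispatched  <A:3 Mu:1 Ld:0 B:0 rd:2 wr:2>
#3 MEM src=r0,r0 held:FU  <A:3 Mu:1 Ld:0 B:0 rd:2 wr:2>
#4 ALU src=r9,r2 dispatched  <A:2 Mu:1 Ld:0 B:0 rd:0 wr:1>
#5 MEM src=r1 held:FU  <A:2 Mu:1 Ld:0 B:0 rd:0 wr:1>
#6 ALU src=r7,r2 held:RD_PORT  <A:2 Mu:1 Ld:0 B:0 rd:0 wr:1>

reason(slot 5) = FU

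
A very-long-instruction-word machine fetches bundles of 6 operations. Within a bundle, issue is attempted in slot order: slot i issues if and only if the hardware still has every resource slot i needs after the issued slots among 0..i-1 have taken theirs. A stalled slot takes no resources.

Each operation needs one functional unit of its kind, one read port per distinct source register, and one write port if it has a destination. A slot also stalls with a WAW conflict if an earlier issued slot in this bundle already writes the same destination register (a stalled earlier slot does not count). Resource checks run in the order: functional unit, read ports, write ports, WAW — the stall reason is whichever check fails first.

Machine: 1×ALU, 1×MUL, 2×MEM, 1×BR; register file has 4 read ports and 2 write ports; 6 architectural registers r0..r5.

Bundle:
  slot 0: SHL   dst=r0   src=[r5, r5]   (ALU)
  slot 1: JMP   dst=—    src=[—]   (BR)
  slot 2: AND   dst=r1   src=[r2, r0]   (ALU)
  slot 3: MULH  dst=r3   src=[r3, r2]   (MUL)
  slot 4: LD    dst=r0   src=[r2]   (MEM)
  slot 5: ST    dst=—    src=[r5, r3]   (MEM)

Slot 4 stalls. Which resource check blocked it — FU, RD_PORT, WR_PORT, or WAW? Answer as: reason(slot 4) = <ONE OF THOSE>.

reason(slot 4) = WR_PORT

[0] ALU needs rd=1 wr=1: ok; after: ALU=0 MUL=1 MEM=2 BR=1, R=3, W=1
[1] BR needs rd=0 wr=0: ok; after: ALU=0 MUL=1 MEM=2 BR=0, R=3, W=1
[2] ALU needs rd=2 wr=1: FU; after: ALU=0 MUL=1 MEM=2 BR=0, R=3, W=1
[3] MUL needs rd=2 wr=1: ok; after: ALU=0 MUL=0 MEM=2 BR=0, R=1, W=0
[4] MEM needs rd=1 wr=1: WR_PORT; after: ALU=0 MUL=0 MEM=2 BR=0, R=1, W=0
[5] MEM needs rd=2 wr=0: RD_PORT; after: ALU=0 MUL=0 MEM=2 BR=0, R=1, W=0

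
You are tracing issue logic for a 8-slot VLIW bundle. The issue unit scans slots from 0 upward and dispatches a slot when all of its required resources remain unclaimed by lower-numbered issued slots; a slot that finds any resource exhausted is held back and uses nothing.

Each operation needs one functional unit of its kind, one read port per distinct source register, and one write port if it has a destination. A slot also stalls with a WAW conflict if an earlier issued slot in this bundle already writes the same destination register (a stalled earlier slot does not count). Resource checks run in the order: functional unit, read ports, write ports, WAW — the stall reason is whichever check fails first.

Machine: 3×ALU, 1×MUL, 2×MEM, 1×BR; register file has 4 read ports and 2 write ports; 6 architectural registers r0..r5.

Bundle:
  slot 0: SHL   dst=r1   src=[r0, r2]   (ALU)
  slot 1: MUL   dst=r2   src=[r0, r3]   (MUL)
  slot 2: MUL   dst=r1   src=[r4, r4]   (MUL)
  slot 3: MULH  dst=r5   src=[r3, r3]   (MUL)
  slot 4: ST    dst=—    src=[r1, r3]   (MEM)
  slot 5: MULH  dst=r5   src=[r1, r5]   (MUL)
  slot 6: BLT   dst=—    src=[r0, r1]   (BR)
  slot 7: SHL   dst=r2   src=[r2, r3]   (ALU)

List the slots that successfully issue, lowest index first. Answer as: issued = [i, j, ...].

(0) want 1×ALU +2rd +1wr — yes → AL2|MU1|ME2|BR1|rd2|wr1
(1) want 1×MUL +2rd +1wr — yes → AL2|MU0|ME2|BR1|rd0|wr0
(2) want 1×MUL +1rd +1wr — FU → AL2|MU0|ME2|BR1|rd0|wr0
(3) want 1×MUL +1rd +1wr — FU → AL2|MU0|ME2|BR1|rd0|wr0
(4) want 1×MEM +2rd +0wr — RD_PORT → AL2|MU0|ME2|BR1|rd0|wr0
(5) want 1×MUL +2rd +1wr — FU → AL2|MU0|ME2|BR1|rd0|wr0
(6) want 1×BR +2rd +0wr — RD_PORT → AL2|MU0|ME2|BR1|rd0|wr0
(7) want 1×ALU +2rd +1wr — RD_PORT → AL2|MU0|ME2|BR1|rd0|wr0

issued = [0, 1]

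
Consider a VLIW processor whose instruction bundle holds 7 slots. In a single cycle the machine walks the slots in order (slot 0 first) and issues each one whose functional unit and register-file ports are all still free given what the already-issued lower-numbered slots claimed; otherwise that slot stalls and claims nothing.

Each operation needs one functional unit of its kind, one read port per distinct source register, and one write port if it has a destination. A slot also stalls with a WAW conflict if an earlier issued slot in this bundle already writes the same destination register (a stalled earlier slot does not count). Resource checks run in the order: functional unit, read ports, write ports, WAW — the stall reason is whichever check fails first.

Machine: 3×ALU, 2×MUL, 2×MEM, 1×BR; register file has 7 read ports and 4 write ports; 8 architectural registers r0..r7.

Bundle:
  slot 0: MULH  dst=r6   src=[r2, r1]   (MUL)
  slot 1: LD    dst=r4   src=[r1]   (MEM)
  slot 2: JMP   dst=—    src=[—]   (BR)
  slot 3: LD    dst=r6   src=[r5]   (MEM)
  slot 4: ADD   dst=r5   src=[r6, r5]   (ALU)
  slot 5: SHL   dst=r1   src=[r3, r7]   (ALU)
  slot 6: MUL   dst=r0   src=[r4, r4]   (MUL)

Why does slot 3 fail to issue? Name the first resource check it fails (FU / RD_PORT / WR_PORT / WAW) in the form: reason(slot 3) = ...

reason(slot 3) = WAW

slot 0 (MUL): ISSUE — free A3,Mu1,Ld2,B1 rp5 wp3
slot 1 (MEM): ISSUE — free A3,Mu1,Ld1,B1 rp4 wp2
slot 2 (BR): ISSUE — free A3,Mu1,Ld1,B0 rp4 wp2
slot 3 (MEM): stall WAW — free A3,Mu1,Ld1,B0 rp4 wp2
slot 4 (ALU): ISSUE — free A2,Mu1,Ld1,B0 rp2 wp1
slot 5 (ALU): ISSUE — free A1,Mu1,Ld1,B0 rp0 wp0
slot 6 (MUL): stall RD_PORT — free A1,Mu1,Ld1,B0 rp0 wp0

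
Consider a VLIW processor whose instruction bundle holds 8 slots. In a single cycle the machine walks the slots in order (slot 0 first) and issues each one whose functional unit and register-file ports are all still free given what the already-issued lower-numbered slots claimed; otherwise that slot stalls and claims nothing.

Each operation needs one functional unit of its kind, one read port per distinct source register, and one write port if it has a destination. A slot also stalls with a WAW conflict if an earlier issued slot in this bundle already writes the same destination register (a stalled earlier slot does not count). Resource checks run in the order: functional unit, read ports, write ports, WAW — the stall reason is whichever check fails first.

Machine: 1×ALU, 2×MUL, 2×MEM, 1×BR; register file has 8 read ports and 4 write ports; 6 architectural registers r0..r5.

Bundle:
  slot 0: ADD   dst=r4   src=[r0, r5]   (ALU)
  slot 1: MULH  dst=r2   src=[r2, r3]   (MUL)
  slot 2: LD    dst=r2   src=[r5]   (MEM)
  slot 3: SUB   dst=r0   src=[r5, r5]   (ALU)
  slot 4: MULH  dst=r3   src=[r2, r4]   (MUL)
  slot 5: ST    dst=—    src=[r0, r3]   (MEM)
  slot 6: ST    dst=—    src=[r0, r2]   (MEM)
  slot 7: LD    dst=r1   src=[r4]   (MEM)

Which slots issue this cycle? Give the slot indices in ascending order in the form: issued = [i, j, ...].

issued = [0, 1, 4, 5]

#0 ALU src=r0,r5 dispatched  <A:0 Mu:2 Ld:2 B:1 rd:6 wr:3>
#1 MUL src=r2,r3 dispatched  <A:0 Mu:1 Ld:2 B:1 rd:4 wr:2>
#2 MEM src=r5 held:WAW  <A:0 Mu:1 Ld:2 B:1 rd:4 wr:2>
#3 ALU src=r5,r5 held:FU  <A:0 Mu:1 Ld:2 B:1 rd:4 wr:2>
#4 MUL src=r2,r4 dispatched  <A:0 Mu:0 Ld:2 B:1 rd:2 wr:1>
#5 MEM src=r0,r3 dispatched  <A:0 Mu:0 Ld:1 B:1 rd:0 wr:1>
#6 MEM src=r0,r2 held:RD_PORT  <A:0 Mu:0 Ld:1 B:1 rd:0 wr:1>
#7 MEM src=r4 held:RD_PORT  <A:0 Mu:0 Ld:1 B:1 rd:0 wr:1>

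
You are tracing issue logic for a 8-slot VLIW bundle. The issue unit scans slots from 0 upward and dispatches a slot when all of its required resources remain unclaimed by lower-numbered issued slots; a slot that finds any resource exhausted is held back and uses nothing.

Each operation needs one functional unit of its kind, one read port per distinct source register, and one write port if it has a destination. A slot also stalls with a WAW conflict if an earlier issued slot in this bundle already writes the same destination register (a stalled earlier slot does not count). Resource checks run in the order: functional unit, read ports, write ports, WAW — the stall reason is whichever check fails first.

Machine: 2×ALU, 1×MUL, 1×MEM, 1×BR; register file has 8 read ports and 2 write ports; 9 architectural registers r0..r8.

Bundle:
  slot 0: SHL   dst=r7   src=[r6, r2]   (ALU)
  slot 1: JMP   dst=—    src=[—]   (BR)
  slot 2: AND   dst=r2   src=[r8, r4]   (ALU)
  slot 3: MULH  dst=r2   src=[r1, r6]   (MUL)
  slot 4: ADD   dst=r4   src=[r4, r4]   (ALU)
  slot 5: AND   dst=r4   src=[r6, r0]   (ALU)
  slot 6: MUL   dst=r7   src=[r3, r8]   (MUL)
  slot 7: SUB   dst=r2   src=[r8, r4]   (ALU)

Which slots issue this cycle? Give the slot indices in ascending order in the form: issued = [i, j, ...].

slot 0 (ALU): ISSUE — free A1,Mu1,Ld1,B1 rp6 wp1
slot 1 (BR): ISSUE — free A1,Mu1,Ld1,B0 rp6 wp1
slot 2 (ALU): ISSUE — free A0,Mu1,Ld1,B0 rp4 wp0
slot 3 (MUL): stall WR_PORT — free A0,Mu1,Ld1,B0 rp4 wp0
slot 4 (ALU): stall FU — free A0,Mu1,Ld1,B0 rp4 wp0
slot 5 (ALU): stall FU — free A0,Mu1,Ld1,B0 rp4 wp0
slot 6 (MUL): stall WR_PORT — free A0,Mu1,Ld1,B0 rp4 wp0
slot 7 (ALU): stall FU — free A0,Mu1,Ld1,B0 rp4 wp0

issued = [0, 1, 2]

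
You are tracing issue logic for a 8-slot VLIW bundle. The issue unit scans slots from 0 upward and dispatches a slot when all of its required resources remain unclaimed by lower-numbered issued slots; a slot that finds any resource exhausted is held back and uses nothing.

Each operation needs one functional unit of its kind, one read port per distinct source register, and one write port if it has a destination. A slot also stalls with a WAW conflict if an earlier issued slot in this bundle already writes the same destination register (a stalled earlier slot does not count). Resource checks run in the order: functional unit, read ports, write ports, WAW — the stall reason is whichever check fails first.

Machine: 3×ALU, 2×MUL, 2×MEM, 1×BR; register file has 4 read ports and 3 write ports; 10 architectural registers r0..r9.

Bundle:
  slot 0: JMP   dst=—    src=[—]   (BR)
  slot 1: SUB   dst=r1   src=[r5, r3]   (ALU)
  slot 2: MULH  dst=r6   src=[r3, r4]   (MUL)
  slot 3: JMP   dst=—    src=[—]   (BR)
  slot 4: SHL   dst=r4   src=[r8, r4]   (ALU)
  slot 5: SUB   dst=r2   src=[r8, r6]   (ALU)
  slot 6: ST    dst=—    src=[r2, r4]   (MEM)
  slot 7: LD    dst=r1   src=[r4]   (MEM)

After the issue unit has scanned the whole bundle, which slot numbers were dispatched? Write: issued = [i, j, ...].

issued = [0, 1, 2]

(0) want 1×BR +0rd +0wr — yes → AL3|MU2|ME2|BR0|rd4|wr3
(1) want 1×ALU +2rd +1wr — yes → AL2|MU2|ME2|BR0|rd2|wr2
(2) want 1×MUL +2rd +1wr — yes → AL2|MU1|ME2|BR0|rd0|wr1
(3) want 1×BR +0rd +0wr — FU → AL2|MU1|ME2|BR0|rd0|wr1
(4) want 1×ALU +2rd +1wr — RD_PORT → AL2|MU1|ME2|BR0|rd0|wr1
(5) want 1×ALU +2rd +1wr — RD_PORT → AL2|MU1|ME2|BR0|rd0|wr1
(6) want 1×MEM +2rd +0wr — RD_PORT → AL2|MU1|ME2|BR0|rd0|wr1
(7) want 1×MEM +1rd +1wr — RD_PORT → AL2|MU1|ME2|BR0|rd0|wr1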